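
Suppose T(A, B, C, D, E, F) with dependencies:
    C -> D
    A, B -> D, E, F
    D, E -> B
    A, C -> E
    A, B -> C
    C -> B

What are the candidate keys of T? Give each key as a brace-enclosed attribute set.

{A, B}, {A, C}, {A, D, E}

No FD produces {A}, so it must be in every candidate key.
Closure of {A, B} is {A, B, C, D, E, F}, the whole schema; {A, B} is a candidate key.
Closure of {A, C} is {A, B, C, D, E, F}, the whole schema; {A, C} is a candidate key.
Closure of {A, D, E} is {A, B, C, D, E, F}, the whole schema; {A, D, E} is a candidate key.
No proper subset of any of these is a key, and no other minimal superkey exists.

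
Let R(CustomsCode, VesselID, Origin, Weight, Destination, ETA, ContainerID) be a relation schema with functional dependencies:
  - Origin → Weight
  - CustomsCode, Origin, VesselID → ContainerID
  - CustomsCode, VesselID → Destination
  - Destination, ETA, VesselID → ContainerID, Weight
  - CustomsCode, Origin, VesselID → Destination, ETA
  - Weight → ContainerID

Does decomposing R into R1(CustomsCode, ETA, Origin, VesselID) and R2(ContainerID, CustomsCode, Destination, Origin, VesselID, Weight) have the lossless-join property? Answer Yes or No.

Yes

Common attributes: {CustomsCode, Origin, VesselID}; their closure is {ContainerID, CustomsCode, Destination, ETA, Origin, VesselID, Weight}.
R1 is contained in that closure, so R1 ∩ R2 → R1 holds and the join is lossless.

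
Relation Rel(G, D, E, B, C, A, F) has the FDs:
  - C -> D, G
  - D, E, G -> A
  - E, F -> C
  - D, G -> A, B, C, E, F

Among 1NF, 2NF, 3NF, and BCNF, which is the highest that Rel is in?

Candidate keys: {C}, {D, G}, {E, F}. Prime attributes: {C, D, E, F, G}.
The left-hand side of every FD is a superkey, so BCNF is satisfied.

BCNF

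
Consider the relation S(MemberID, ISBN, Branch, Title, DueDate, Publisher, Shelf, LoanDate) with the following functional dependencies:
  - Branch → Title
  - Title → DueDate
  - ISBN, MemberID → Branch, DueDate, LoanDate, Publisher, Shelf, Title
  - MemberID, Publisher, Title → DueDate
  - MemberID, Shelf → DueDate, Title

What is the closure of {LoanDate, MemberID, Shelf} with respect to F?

Start with {LoanDate, MemberID, Shelf}.
MemberID, Shelf → DueDate, Title applies; add {DueDate, Title} → now {DueDate, LoanDate, MemberID, Shelf, Title}.
No further FD applies.

{DueDate, LoanDate, MemberID, Shelf, Title}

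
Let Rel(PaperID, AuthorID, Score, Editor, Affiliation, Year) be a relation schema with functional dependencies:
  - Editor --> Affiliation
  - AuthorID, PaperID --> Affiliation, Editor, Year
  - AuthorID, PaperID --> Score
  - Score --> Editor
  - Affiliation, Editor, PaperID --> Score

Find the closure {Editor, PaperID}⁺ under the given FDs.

Start with {Editor, PaperID}.
Editor --> Affiliation applies; add {Affiliation} → now {Affiliation, Editor, PaperID}.
Affiliation, Editor, PaperID --> Score applies; add {Score} → now {Affiliation, Editor, PaperID, Score}.
No further FD applies.

{Affiliation, Editor, PaperID, Score}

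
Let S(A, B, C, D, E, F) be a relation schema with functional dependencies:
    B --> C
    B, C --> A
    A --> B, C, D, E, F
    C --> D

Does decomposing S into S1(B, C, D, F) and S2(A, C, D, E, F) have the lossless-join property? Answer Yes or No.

No

Common attributes: {C, D, F}; their closure is {C, D, F}.
Neither S1 nor S2 is contained in that closure, so the decomposition is lossy.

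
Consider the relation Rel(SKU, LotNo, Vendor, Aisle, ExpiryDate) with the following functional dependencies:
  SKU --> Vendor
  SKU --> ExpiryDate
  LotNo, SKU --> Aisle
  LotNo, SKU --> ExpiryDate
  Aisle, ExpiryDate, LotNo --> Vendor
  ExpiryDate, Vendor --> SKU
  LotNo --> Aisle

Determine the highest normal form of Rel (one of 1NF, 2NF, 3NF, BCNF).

Candidate keys: {ExpiryDate, LotNo}, {LotNo, SKU}. Prime attributes: {ExpiryDate, LotNo, SKU}.
For SKU --> Vendor we have {SKU}⁺ = {ExpiryDate, SKU, Vendor}; {SKU} is not a superkey, so BCNF fails.
SKU --> Vendor has non-prime {Vendor} on the right and a non-superkey on the left, so 3NF fails.
{LotNo} is a proper subset of the key {ExpiryDate, LotNo}, and {LotNo}⁺ contains the non-prime attribute {Aisle} — a partial dependency, so 2NF is violated.

1NF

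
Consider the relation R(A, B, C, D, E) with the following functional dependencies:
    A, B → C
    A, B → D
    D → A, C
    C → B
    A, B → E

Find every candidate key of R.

{D}⁺ = {A, B, C, D, E}, which is every attribute, so {D} is a candidate key.
{A, B}⁺ = {A, B, C, D, E}, which is every attribute, so {A, B} is a candidate key.
{A, C}⁺ = {A, B, C, D, E}, which is every attribute, so {A, C} is a candidate key.
No proper subset of any of these is a key, and no other minimal superkey exists.

{A, B}, {A, C}, {D}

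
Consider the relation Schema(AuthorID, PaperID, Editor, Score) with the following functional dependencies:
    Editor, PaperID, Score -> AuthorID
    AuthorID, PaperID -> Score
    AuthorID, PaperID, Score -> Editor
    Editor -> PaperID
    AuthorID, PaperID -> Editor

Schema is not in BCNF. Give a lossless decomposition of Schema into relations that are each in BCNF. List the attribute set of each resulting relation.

Candidate keys of the original relation: {AuthorID, Editor}, {AuthorID, PaperID}, {Editor, Score}.
Within {AuthorID, Editor, PaperID, Score}: {Editor}⁺ ∩ {AuthorID, Editor, PaperID, Score} = {Editor, PaperID}, not the whole set, so Editor -> PaperID violates BCNF; decompose into {Editor, PaperID} and {AuthorID, Editor, Score}.
{Editor, PaperID} is in BCNF.
{AuthorID, Editor, Score} is in BCNF.

{AuthorID, Editor, Score}; {Editor, PaperID}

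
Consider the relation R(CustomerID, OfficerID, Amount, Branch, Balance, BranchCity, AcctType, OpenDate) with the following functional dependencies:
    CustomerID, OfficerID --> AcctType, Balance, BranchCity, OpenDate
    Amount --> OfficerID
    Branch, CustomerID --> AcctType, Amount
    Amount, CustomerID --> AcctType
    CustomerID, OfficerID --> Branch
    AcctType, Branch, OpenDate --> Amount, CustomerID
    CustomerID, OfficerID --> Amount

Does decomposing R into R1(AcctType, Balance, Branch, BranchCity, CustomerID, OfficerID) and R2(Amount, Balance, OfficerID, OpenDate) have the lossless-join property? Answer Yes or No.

The shared attributes are {Balance, OfficerID} and {Balance, OfficerID}⁺ = {Balance, OfficerID}.
R1 ⊄ {Balance, OfficerID} and R2 ⊄ {Balance, OfficerID}, so the split is lossy.

No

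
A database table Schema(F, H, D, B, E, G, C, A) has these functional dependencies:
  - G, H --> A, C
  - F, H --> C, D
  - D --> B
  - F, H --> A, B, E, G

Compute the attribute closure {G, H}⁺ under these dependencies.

{A, C, G, H}

Start with {G, H}.
G, H --> A, C applies; add {A, C} → now {A, C, G, H}.
No further FD applies.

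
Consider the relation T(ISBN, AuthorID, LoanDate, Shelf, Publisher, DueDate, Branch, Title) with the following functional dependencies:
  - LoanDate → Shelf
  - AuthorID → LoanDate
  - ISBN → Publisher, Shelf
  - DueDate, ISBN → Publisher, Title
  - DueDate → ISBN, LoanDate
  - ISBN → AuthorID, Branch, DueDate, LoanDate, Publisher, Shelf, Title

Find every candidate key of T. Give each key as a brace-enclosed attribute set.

{DueDate}, {ISBN}

Closure of {DueDate} is {AuthorID, Branch, DueDate, ISBN, LoanDate, Publisher, Shelf, Title}, the whole schema; {DueDate} is a candidate key.
Closure of {ISBN} is {AuthorID, Branch, DueDate, ISBN, LoanDate, Publisher, Shelf, Title}, the whole schema; {ISBN} is a candidate key.
These are minimal and exhaustive — every other superkey contains one of them.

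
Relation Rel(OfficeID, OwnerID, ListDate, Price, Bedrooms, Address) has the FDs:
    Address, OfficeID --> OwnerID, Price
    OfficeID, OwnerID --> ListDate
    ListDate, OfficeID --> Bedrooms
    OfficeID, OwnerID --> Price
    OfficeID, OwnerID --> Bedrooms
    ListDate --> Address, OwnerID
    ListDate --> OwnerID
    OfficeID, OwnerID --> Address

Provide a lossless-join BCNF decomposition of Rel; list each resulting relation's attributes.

Candidate keys of the original relation: {Address, OfficeID}, {ListDate, OfficeID}, {OfficeID, OwnerID}.
{Address, Bedrooms, ListDate, OfficeID, OwnerID, Price}: {ListDate} determines {Address, ListDate, OwnerID} here but is not a superkey — split on ListDate --> Address, OwnerID, giving {Address, ListDate, OwnerID} and {Bedrooms, ListDate, OfficeID, Price}.
{Address, ListDate, OwnerID} has no BCNF violation.
{Bedrooms, ListDate, OfficeID, Price} has no BCNF violation.

{Address, ListDate, OwnerID}; {Bedrooms, ListDate, OfficeID, Price}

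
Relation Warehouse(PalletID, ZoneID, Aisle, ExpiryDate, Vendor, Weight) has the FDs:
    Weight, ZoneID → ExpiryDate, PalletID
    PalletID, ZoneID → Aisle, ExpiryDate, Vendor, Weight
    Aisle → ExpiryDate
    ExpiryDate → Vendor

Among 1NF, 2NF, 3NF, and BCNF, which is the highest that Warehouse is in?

Candidate keys: {PalletID, ZoneID}, {Weight, ZoneID}. Prime attributes: {PalletID, Weight, ZoneID}.
Aisle → ExpiryDate breaks BCNF: {Aisle}⁺ = {Aisle, ExpiryDate, Vendor}, so {Aisle} is not a superkey.
Aisle → ExpiryDate determines the non-prime attribute {ExpiryDate} from a non-superkey — 3NF is violated.
No non-prime attribute depends on a proper subset of any candidate key, so 2NF holds.

2NF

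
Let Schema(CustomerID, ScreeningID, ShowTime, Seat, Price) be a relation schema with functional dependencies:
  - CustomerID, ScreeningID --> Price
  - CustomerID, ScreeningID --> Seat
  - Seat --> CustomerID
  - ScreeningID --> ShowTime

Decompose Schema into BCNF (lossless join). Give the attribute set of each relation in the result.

Candidate keys of the original relation: {CustomerID, ScreeningID}, {ScreeningID, Seat}.
Within {CustomerID, Price, ScreeningID, Seat, ShowTime}: {Seat}⁺ ∩ {CustomerID, Price, ScreeningID, Seat, ShowTime} = {CustomerID, Seat}, not the whole set, so Seat --> CustomerID violates BCNF; decompose into {CustomerID, Seat} and {Price, ScreeningID, Seat, ShowTime}.
{CustomerID, Seat}: every determinant is a superkey — BCNF.
Within {Price, ScreeningID, Seat, ShowTime}: {ScreeningID}⁺ ∩ {Price, ScreeningID, Seat, ShowTime} = {ScreeningID, ShowTime}, not the whole set, so ScreeningID --> ShowTime violates BCNF; decompose into {ScreeningID, ShowTime} and {Price, ScreeningID, Seat}.
{ScreeningID, ShowTime}: every determinant is a superkey — BCNF.
{Price, ScreeningID, Seat}: every determinant is a superkey — BCNF.

{CustomerID, Seat}; {Price, ScreeningID, Seat}; {ScreeningID, ShowTime}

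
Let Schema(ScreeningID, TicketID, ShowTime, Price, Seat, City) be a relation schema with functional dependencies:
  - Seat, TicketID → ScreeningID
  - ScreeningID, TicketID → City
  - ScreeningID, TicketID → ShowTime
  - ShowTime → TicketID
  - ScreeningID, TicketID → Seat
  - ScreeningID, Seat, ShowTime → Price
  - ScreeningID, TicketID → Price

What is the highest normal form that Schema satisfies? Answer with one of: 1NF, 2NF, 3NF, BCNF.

3NF

Candidate keys: {ScreeningID, ShowTime}, {ScreeningID, TicketID}, {Seat, ShowTime}, {Seat, TicketID}. Prime attributes: {ScreeningID, Seat, ShowTime, TicketID}.
ShowTime → TicketID: {ShowTime}⁺ = {ShowTime, TicketID}, which is not all of the attributes, so the left side is not a superkey — BCNF is violated.
Since {TicketID} ⊆ prime attributes and every other non-superkey FD also has a prime right side, the schema is in 3NF.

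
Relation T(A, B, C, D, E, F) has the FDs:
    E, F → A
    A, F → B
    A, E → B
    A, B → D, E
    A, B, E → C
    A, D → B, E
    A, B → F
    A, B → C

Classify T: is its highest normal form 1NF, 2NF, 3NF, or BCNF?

BCNF

Candidate keys: {A, B}, {A, D}, {A, E}, {A, F}, {E, F}. Prime attributes: {A, B, D, E, F}.
Every FD has a superkey on the left, so the relation is in BCNF.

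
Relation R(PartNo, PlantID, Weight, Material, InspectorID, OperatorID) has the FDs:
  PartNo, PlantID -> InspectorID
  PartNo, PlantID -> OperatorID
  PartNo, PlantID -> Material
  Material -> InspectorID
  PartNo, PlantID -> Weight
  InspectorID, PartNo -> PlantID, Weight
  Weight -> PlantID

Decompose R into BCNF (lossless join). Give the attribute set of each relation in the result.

Candidate keys of the original relation: {InspectorID, PartNo}, {Material, PartNo}, {PartNo, PlantID}, {PartNo, Weight}.
Within {InspectorID, Material, OperatorID, PartNo, PlantID, Weight}: {Material}⁺ ∩ {InspectorID, Material, OperatorID, PartNo, PlantID, Weight} = {InspectorID, Material}, not the whole set, so Material -> InspectorID violates BCNF; decompose into {InspectorID, Material} and {Material, OperatorID, PartNo, PlantID, Weight}.
{InspectorID, Material} is in BCNF.
Within {Material, OperatorID, PartNo, PlantID, Weight}: {Weight}⁺ ∩ {Material, OperatorID, PartNo, PlantID, Weight} = {PlantID, Weight}, not the whole set, so Weight -> PlantID violates BCNF; decompose into {PlantID, Weight} and {Material, OperatorID, PartNo, Weight}.
{PlantID, Weight} is in BCNF.
{Material, OperatorID, PartNo, Weight} is in BCNF.

{InspectorID, Material}; {Material, OperatorID, PartNo, Weight}; {PlantID, Weight}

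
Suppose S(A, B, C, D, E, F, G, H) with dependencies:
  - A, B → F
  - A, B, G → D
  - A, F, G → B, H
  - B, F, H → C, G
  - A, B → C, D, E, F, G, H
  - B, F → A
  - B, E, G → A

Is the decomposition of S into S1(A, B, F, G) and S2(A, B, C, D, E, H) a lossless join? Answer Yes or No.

Yes

The shared attributes are {A, B} and {A, B}⁺ = {A, B, C, D, E, F, G, H}.
S1 is contained in that closure, so S1 ∩ S2 → S1 holds and the join is lossless.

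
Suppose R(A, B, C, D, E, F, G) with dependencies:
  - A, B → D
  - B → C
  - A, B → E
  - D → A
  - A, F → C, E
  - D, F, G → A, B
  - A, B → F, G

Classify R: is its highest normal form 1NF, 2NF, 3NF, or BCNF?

Candidate keys: {A, B}, {B, D}, {D, F, G}. Prime attributes: {A, B, D, F, G}.
B → C breaks BCNF: {B}⁺ = {B, C}, so {B} is not a superkey.
B → C has non-prime {C} on the right and a non-superkey on the left, so 3NF fails.
{B} is a proper subset of the key {A, B}, and {B}⁺ contains the non-prime attribute {C} — a partial dependency, so 2NF is violated.

1NF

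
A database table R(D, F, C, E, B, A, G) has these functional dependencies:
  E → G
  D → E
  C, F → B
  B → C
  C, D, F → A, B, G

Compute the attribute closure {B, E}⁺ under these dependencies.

{B, C, E, G}

Start with {B, E}.
E → G applies; add {G} → now {B, E, G}.
B → C applies; add {C} → now {B, C, E, G}.
No further FD applies.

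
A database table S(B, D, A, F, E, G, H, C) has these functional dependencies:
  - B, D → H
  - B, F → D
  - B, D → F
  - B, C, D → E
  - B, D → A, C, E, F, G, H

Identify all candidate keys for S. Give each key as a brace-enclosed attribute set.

Attributes never on any right-hand side: {B} — every candidate key must contain it.
{B, D}⁺ = {A, B, C, D, E, F, G, H}, which is every attribute, so {B, D} is a candidate key.
{B, F}⁺ = {A, B, C, D, E, F, G, H}, which is every attribute, so {B, F} is a candidate key.
No proper subset of any of these is a key, and no other minimal superkey exists.

{B, D}, {B, F}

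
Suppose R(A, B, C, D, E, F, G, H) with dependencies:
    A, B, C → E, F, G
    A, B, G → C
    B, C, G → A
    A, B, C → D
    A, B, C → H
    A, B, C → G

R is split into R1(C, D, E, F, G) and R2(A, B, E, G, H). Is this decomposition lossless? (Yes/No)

No

R1 ∩ R2 = {E, G}; its closure under F is {E, G}.
R1 ⊄ {E, G} and R2 ⊄ {E, G}, so the split is lossy.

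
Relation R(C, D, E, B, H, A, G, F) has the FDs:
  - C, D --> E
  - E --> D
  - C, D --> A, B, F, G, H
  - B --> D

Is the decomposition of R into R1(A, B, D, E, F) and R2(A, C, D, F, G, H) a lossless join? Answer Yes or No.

No

R1 ∩ R2 = {A, D, F}; its closure under F is {A, D, F}.
The closure covers neither R1 nor R2 entirely; the join is not lossless.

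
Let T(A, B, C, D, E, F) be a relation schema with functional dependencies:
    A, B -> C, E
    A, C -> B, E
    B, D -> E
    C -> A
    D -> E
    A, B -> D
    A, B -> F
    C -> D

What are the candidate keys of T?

{A, B}, {C}

Closure of {C} is {A, B, C, D, E, F}, the whole schema; {C} is a candidate key.
Closure of {A, B} is {A, B, C, D, E, F}, the whole schema; {A, B} is a candidate key.
No proper subset of any of these is a key, and no other minimal superkey exists.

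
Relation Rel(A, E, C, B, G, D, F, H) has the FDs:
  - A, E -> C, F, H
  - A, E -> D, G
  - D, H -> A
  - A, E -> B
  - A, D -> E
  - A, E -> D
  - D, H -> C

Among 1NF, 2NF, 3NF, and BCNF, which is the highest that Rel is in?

BCNF

Candidate keys: {A, D}, {A, E}, {D, H}. Prime attributes: {A, D, E, H}.
Each dependency's left side is a superkey — BCNF holds.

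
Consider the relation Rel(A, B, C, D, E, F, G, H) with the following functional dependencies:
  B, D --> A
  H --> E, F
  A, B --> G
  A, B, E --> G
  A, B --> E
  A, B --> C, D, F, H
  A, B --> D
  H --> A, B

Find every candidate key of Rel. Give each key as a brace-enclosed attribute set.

{H}⁺ = {A, B, C, D, E, F, G, H} — all of the relation — so {H} is a candidate key.
{A, B}⁺ = {A, B, C, D, E, F, G, H} — all of the relation — so {A, B} is a candidate key.
{B, D}⁺ = {A, B, C, D, E, F, G, H} — all of the relation — so {B, D} is a candidate key.
Any other superkey properly contains one of these, so there are no further candidate keys.

{A, B}, {B, D}, {H}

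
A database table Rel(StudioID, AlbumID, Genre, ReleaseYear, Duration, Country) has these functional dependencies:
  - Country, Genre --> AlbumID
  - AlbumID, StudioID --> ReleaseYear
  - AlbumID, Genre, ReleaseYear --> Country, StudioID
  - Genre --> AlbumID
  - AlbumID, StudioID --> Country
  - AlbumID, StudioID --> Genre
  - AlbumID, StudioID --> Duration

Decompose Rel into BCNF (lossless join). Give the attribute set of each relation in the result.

Candidate keys of the original relation: {AlbumID, StudioID}, {Genre, ReleaseYear}, {Genre, StudioID}.
Within {AlbumID, Country, Duration, Genre, ReleaseYear, StudioID}: {Country, Genre}⁺ ∩ {AlbumID, Country, Duration, Genre, ReleaseYear, StudioID} = {AlbumID, Country, Genre}, not the whole set, so Country, Genre --> AlbumID violates BCNF; decompose into {AlbumID, Country, Genre} and {Country, Duration, Genre, ReleaseYear, StudioID}.
Within {AlbumID, Country, Genre}: {Genre}⁺ ∩ {AlbumID, Country, Genre} = {AlbumID, Genre}, not the whole set, so Genre --> AlbumID violates BCNF; decompose into {AlbumID, Genre} and {Country, Genre}.
{AlbumID, Genre} is in BCNF.
{Country, Genre} is in BCNF.
{Country, Duration, Genre, ReleaseYear, StudioID} is in BCNF.

{AlbumID, Genre}; {Country, Duration, Genre, ReleaseYear, StudioID}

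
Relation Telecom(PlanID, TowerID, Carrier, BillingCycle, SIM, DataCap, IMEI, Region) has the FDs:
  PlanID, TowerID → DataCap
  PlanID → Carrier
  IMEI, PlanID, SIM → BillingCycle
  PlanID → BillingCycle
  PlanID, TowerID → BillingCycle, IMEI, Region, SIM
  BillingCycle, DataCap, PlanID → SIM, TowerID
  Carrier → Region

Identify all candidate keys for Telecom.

Attributes never on any right-hand side: {PlanID} — every candidate key must contain it.
{DataCap, PlanID} is a candidate key since {DataCap, PlanID}⁺ = {BillingCycle, Carrier, DataCap, IMEI, PlanID, Region, SIM, TowerID} covers every attribute.
{PlanID, TowerID} is a candidate key since {PlanID, TowerID}⁺ = {BillingCycle, Carrier, DataCap, IMEI, PlanID, Region, SIM, TowerID} covers every attribute.
No proper subset of any of these is a key, and no other minimal superkey exists.

{DataCap, PlanID}, {PlanID, TowerID}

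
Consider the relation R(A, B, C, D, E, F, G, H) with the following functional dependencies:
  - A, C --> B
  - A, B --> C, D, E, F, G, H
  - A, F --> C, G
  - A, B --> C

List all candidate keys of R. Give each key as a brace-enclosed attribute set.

{A, B}, {A, C}, {A, F}

No FD produces {A}, so it must be in every candidate key.
{A, B}⁺ = {A, B, C, D, E, F, G, H} — all of the relation — so {A, B} is a candidate key.
{A, C}⁺ = {A, B, C, D, E, F, G, H} — all of the relation — so {A, C} is a candidate key.
{A, F}⁺ = {A, B, C, D, E, F, G, H} — all of the relation — so {A, F} is a candidate key.
No proper subset of any of these is a key, and no other minimal superkey exists.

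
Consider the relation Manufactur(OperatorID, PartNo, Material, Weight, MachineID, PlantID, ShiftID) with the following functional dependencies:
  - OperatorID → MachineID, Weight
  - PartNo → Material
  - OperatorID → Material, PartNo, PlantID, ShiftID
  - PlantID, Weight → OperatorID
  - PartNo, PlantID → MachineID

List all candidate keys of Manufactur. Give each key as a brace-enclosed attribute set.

{OperatorID}, {PlantID, Weight}

{OperatorID} is a candidate key since {OperatorID}⁺ = {MachineID, Material, OperatorID, PartNo, PlantID, ShiftID, Weight} covers every attribute.
{PlantID, Weight} is a candidate key since {PlantID, Weight}⁺ = {MachineID, Material, OperatorID, PartNo, PlantID, ShiftID, Weight} covers every attribute.
These are minimal and exhaustive — every other superkey contains one of them.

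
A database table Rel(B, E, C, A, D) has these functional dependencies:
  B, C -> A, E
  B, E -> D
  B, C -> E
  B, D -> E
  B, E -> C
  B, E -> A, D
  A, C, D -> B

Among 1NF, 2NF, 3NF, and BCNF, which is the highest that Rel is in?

Candidate keys: {A, C, D}, {B, C}, {B, D}, {B, E}. Prime attributes: {A, B, C, D, E}.
Each dependency's left side is a superkey — BCNF holds.

BCNF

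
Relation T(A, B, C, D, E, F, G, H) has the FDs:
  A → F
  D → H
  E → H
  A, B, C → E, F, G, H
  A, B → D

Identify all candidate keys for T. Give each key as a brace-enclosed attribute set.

{A, B, C}

No FD produces {A, B, C}, so they must be in every candidate key.
{A, B, C}⁺ = {A, B, C, D, E, F, G, H} — all of the relation — so {A, B, C} is a candidate key.
No smaller or unrelated set reaches every attribute, so there are no other keys.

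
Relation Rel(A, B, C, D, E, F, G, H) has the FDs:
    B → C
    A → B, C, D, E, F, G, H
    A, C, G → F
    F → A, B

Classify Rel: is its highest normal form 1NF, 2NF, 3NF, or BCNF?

2NF

Candidate keys: {A}, {F}. Prime attributes: {A, F}.
B → C breaks BCNF: {B}⁺ = {B, C}, so {B} is not a superkey.
B → C determines the non-prime attribute {C} from a non-superkey — 3NF is violated.
All keys have size 1, which rules out partial dependencies — 2NF is satisfied.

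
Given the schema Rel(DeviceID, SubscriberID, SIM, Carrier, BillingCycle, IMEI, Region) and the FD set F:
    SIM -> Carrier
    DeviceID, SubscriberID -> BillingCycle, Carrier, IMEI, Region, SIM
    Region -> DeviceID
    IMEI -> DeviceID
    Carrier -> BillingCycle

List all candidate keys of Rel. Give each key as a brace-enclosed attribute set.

{DeviceID, SubscriberID}, {IMEI, SubscriberID}, {Region, SubscriberID}

Attributes never on any right-hand side: {SubscriberID} — every candidate key must contain it.
Closure of {DeviceID, SubscriberID} is {BillingCycle, Carrier, DeviceID, IMEI, Region, SIM, SubscriberID}, the whole schema; {DeviceID, SubscriberID} is a candidate key.
Closure of {IMEI, SubscriberID} is {BillingCycle, Carrier, DeviceID, IMEI, Region, SIM, SubscriberID}, the whole schema; {IMEI, SubscriberID} is a candidate key.
Closure of {Region, SubscriberID} is {BillingCycle, Carrier, DeviceID, IMEI, Region, SIM, SubscriberID}, the whole schema; {Region, SubscriberID} is a candidate key.
No proper subset of any of these is a key, and no other minimal superkey exists.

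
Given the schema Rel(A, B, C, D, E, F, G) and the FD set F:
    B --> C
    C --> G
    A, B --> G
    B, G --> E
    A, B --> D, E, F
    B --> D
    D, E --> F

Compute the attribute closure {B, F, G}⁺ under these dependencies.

Start with {B, F, G}.
B --> C applies; add {C} → now {B, C, F, G}.
B, G --> E applies; add {E} → now {B, C, E, F, G}.
B --> D applies; add {D} → now {B, C, D, E, F, G}.
No further FD applies.

{B, C, D, E, F, G}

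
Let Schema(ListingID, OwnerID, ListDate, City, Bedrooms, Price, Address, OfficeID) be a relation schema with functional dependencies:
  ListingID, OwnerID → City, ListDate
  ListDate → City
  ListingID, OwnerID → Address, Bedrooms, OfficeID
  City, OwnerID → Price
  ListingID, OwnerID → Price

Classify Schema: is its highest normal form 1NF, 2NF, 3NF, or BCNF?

Candidate key: {ListingID, OwnerID}. Prime attributes: {ListingID, OwnerID}.
For ListDate → City we have {ListDate}⁺ = {City, ListDate}; {ListDate} is not a superkey, so BCNF fails.
ListDate → City determines the non-prime attribute {City} from a non-superkey — 3NF is violated.
Checking every proper subset of each key, none determines a non-prime attribute — 2NF is satisfied.

2NF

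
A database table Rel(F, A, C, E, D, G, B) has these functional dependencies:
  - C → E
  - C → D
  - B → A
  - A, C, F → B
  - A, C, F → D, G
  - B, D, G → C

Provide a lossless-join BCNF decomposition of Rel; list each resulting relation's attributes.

Candidate keys of the original relation: {A, C, F}, {B, C, F}, {B, D, F, G}.
In {A, B, C, D, E, F, G}, {C} is not a superkey ({C}⁺ restricted to this set is {C, D, E}), so split on C → D, E into {C, D, E} and {A, B, C, F, G}.
{C, D, E} is in BCNF.
In {A, B, C, F, G}, {B} is not a superkey ({B}⁺ restricted to this set is {A, B}), so split on B → A into {A, B} and {B, C, F, G}.
{A, B} is in BCNF.
{B, C, F, G} is in BCNF.

{A, B}; {B, C, F, G}; {C, D, E}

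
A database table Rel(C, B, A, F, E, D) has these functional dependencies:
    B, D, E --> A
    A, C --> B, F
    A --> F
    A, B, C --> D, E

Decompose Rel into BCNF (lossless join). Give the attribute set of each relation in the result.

Candidate keys of the original relation: {A, C}, {B, C, D, E}.
Within {A, B, C, D, E, F}: {B, D, E}⁺ ∩ {A, B, C, D, E, F} = {A, B, D, E, F}, not the whole set, so B, D, E --> A, F violates BCNF; decompose into {A, B, D, E, F} and {B, C, D, E}.
Within {A, B, D, E, F}: {A}⁺ ∩ {A, B, D, E, F} = {A, F}, not the whole set, so A --> F violates BCNF; decompose into {A, F} and {A, B, D, E}.
{A, F} is in BCNF.
{A, B, D, E} is in BCNF.
{B, C, D, E} is in BCNF.

{A, B, D, E}; {A, F}; {B, C, D, E}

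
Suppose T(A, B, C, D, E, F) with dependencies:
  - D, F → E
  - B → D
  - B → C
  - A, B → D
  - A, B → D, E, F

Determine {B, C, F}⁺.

Start with {B, C, F}.
B → D applies; add {D} → now {B, C, D, F}.
D, F → E applies; add {E} → now {B, C, D, E, F}.
No further FD applies.

{B, C, D, E, F}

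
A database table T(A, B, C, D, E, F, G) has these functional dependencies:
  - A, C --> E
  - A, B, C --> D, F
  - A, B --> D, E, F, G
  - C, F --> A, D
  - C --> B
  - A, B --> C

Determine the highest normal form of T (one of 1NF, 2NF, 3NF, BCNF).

Candidate keys: {A, B}, {A, C}, {C, F}. Prime attributes: {A, B, C, F}.
C --> B breaks BCNF: {C}⁺ = {B, C}, so {C} is not a superkey.
Its right-hand attributes {B} are all prime, as are those of every other non-superkey FD — the relation is in 3NF.

3NF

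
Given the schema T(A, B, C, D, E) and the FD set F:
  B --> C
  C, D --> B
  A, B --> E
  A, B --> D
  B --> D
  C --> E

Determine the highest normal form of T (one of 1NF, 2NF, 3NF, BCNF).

Candidate keys: {A, B}, {A, C, D}. Prime attributes: {A, B, C, D}.
B --> C breaks BCNF: {B}⁺ = {B, C, D, E}, so {B} is not a superkey.
Because {E} is non-prime and the left side of C --> E is not a superkey, the relation is not in 3NF.
{B} is a proper subset of the key {A, B}, and {B}⁺ contains the non-prime attribute {E} — a partial dependency, so 2NF is violated.

1NF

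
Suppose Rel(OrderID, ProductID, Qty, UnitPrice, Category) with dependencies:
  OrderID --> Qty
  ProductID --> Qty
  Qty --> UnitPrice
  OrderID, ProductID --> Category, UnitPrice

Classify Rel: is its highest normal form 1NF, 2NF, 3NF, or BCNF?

Candidate key: {OrderID, ProductID}. Prime attributes: {OrderID, ProductID}.
OrderID --> Qty breaks BCNF: {OrderID}⁺ = {OrderID, Qty, UnitPrice}, so {OrderID} is not a superkey.
Because {Qty} is non-prime and the left side of OrderID --> Qty is not a superkey, the relation is not in 3NF.
The proper key subset {OrderID} of {OrderID, ProductID} determines non-prime {Qty, UnitPrice}, so the relation is not even in 2NF.

1NF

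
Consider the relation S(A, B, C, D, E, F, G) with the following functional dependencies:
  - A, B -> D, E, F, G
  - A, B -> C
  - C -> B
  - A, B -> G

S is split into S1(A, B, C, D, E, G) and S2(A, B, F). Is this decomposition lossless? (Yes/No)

Common attributes: {A, B}; their closure is {A, B, C, D, E, F, G}.
Since S1 ⊆ {A, B, C, D, E, F, G}, the intersection is a superkey of S1; the decomposition is lossless.

Yes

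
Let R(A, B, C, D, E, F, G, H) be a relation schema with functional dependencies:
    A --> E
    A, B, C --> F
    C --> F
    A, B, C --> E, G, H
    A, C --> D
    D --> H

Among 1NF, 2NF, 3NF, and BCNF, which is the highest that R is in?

Candidate key: {A, B, C}. Prime attributes: {A, B, C}.
A --> E: {A}⁺ = {A, E}, which is not all of the attributes, so the left side is not a superkey — BCNF is violated.
A --> E determines the non-prime attribute {E} from a non-superkey — 3NF is violated.
{A} is a proper subset of the key {A, B, C}, and {A}⁺ contains the non-prime attribute {E} — a partial dependency, so 2NF is violated.

1NF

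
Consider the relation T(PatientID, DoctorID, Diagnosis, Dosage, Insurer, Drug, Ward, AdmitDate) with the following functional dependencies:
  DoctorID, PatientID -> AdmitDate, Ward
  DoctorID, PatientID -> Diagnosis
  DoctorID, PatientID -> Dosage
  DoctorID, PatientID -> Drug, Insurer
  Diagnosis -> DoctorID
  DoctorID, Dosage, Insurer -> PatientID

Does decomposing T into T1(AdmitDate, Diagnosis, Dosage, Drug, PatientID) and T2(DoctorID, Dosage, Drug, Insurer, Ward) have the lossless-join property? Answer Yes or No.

T1 ∩ T2 = {Dosage, Drug}; its closure under F is {Dosage, Drug}.
T1 ⊄ {Dosage, Drug} and T2 ⊄ {Dosage, Drug}, so the split is lossy.

No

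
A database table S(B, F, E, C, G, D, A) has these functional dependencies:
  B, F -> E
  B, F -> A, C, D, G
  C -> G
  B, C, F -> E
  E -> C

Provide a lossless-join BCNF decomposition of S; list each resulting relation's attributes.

{A, B, D, E, F}; {C, E}; {C, G}

Candidate key of the original relation: {B, F}.
{A, B, C, D, E, F, G}: {C} determines {C, G} here but is not a superkey — split on C -> G, giving {C, G} and {A, B, C, D, E, F}.
{C, G}: every determinant is a superkey — BCNF.
{A, B, C, D, E, F}: {E} determines {C, E} here but is not a superkey — split on E -> C, giving {C, E} and {A, B, D, E, F}.
{C, E}: every determinant is a superkey — BCNF.
{A, B, D, E, F}: every determinant is a superkey — BCNF.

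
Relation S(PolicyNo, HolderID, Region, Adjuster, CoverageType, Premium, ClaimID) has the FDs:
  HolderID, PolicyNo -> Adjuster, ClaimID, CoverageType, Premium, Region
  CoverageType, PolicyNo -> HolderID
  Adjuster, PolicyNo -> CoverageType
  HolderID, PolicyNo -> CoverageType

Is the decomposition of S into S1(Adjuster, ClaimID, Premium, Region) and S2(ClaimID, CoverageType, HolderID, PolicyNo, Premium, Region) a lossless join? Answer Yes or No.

No

S1 ∩ S2 = {ClaimID, Premium, Region}; its closure under F is {ClaimID, Premium, Region}.
S1 ⊄ {ClaimID, Premium, Region} and S2 ⊄ {ClaimID, Premium, Region}, so the split is lossy.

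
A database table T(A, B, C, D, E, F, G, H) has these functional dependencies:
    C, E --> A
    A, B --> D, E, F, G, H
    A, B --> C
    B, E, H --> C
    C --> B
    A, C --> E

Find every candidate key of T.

{A, B}⁺ = {A, B, C, D, E, F, G, H}, which is every attribute, so {A, B} is a candidate key.
{A, C}⁺ = {A, B, C, D, E, F, G, H}, which is every attribute, so {A, C} is a candidate key.
{C, E}⁺ = {A, B, C, D, E, F, G, H}, which is every attribute, so {C, E} is a candidate key.
{B, E, H}⁺ = {A, B, C, D, E, F, G, H}, which is every attribute, so {B, E, H} is a candidate key.
Any other superkey properly contains one of these, so there are no further candidate keys.

{A, B}, {A, C}, {B, E, H}, {C, E}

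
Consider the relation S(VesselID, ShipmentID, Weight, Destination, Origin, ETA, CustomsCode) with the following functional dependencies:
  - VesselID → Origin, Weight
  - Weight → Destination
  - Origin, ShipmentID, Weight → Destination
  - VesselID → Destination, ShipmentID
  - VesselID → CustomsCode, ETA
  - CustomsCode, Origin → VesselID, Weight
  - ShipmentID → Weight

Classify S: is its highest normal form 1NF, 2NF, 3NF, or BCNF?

2NF

Candidate keys: {CustomsCode, Origin}, {VesselID}. Prime attributes: {CustomsCode, Origin, VesselID}.
Weight → Destination: {Weight}⁺ = {Destination, Weight}, which is not all of the attributes, so the left side is not a superkey — BCNF is violated.
Weight → Destination has non-prime {Destination} on the right and a non-superkey on the left, so 3NF fails.
No proper subset of a key has a non-prime attribute in its closure, so there is no partial dependency; 2NF holds.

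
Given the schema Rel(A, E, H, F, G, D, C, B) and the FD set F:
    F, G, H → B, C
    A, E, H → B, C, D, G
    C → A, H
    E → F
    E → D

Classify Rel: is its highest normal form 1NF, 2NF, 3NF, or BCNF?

Candidate keys: {A, E, H}, {C, E}, {E, G, H}. Prime attributes: {A, C, E, G, H}.
F, G, H → B, C: {F, G, H}⁺ = {A, B, C, F, G, H}, which is not all of the attributes, so the left side is not a superkey — BCNF is violated.
F, G, H → B, C determines the non-prime attribute {B} from a non-superkey — 3NF is violated.
{E} is a proper subset of the key {C, E}, and {E}⁺ contains the non-prime attributes {D, F} — a partial dependency, so 2NF is violated.

1NF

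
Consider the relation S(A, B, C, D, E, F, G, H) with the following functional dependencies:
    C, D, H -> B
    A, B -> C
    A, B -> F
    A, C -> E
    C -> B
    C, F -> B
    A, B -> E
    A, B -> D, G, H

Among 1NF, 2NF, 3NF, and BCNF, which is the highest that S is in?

3NF

Candidate keys: {A, B}, {A, C}. Prime attributes: {A, B, C}.
C, D, H -> B: {C, D, H}⁺ = {B, C, D, H}, which is not all of the attributes, so the left side is not a superkey — BCNF is violated.
But every attribute on its right side ({B}) is prime, and the same holds for every other non-superkey FD, so 3NF still holds.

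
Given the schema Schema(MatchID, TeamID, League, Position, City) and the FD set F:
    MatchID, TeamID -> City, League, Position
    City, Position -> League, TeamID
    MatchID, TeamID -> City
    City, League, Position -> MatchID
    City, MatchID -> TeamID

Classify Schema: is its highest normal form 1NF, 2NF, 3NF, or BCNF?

BCNF

Candidate keys: {City, MatchID}, {City, Position}, {MatchID, TeamID}. Prime attributes: {City, MatchID, Position, TeamID}.
Every FD has a superkey on the left, so the relation is in BCNF.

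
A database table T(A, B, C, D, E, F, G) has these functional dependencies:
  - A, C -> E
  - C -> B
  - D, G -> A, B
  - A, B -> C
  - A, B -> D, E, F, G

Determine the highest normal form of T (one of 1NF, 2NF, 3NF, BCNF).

3NF

Candidate keys: {A, B}, {A, C}, {D, G}. Prime attributes: {A, B, C, D, G}.
For C -> B we have {C}⁺ = {B, C}; {C} is not a superkey, so BCNF fails.
Since {B} ⊆ prime attributes and every other non-superkey FD also has a prime right side, the schema is in 3NF.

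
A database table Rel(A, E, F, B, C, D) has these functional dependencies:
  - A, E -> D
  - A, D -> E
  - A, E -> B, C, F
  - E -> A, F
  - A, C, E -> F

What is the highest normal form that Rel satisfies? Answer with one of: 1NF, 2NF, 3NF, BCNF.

BCNF

Candidate keys: {A, D}, {E}. Prime attributes: {A, D, E}.
Every FD has a superkey on the left, so the relation is in BCNF.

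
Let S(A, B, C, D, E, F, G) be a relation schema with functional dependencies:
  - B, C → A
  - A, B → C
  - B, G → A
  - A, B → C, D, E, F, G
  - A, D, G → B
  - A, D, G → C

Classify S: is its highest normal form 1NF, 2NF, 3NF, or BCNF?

BCNF

Candidate keys: {A, B}, {A, D, G}, {B, C}, {B, G}. Prime attributes: {A, B, C, D, G}.
Each dependency's left side is a superkey — BCNF holds.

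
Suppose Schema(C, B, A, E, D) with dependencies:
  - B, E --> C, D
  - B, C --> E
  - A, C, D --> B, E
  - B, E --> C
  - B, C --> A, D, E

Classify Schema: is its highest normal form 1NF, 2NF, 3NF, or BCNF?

Candidate keys: {A, C, D}, {B, C}, {B, E}. Prime attributes: {A, B, C, D, E}.
The left-hand side of every FD is a superkey, so BCNF is satisfied.

BCNF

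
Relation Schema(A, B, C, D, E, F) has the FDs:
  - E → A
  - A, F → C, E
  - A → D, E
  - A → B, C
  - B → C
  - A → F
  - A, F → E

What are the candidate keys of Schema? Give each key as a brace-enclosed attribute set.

{A}, {E}

Closure of {A} is {A, B, C, D, E, F}, the whole schema; {A} is a candidate key.
Closure of {E} is {A, B, C, D, E, F}, the whole schema; {E} is a candidate key.
These are minimal and exhaustive — every other superkey contains one of them.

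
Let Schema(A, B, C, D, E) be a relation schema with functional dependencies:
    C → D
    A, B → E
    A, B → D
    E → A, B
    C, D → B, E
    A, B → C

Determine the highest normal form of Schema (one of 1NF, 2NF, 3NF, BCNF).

Candidate keys: {A, B}, {C}, {E}. Prime attributes: {A, B, C, E}.
The left-hand side of every FD is a superkey, so BCNF is satisfied.

BCNF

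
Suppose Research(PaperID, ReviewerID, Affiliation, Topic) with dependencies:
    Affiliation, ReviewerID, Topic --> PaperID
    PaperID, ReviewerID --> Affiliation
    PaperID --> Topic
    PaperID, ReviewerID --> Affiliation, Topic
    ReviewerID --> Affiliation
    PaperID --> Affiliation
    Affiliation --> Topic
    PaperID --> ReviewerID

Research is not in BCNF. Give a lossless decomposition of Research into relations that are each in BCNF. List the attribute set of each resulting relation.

{Affiliation, PaperID, ReviewerID}; {Affiliation, Topic}

Candidate keys of the original relation: {PaperID}, {ReviewerID}.
{Affiliation, PaperID, ReviewerID, Topic}: {Affiliation} determines {Affiliation, Topic} here but is not a superkey — split on Affiliation --> Topic, giving {Affiliation, Topic} and {Affiliation, PaperID, ReviewerID}.
{Affiliation, Topic} has no BCNF violation.
{Affiliation, PaperID, ReviewerID} has no BCNF violation.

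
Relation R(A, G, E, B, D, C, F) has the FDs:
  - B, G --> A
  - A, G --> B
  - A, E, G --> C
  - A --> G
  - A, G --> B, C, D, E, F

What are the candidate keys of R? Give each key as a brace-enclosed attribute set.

{A} is a candidate key since {A}⁺ = {A, B, C, D, E, F, G} covers every attribute.
{B, G} is a candidate key since {B, G}⁺ = {A, B, C, D, E, F, G} covers every attribute.
Any other superkey properly contains one of these, so there are no further candidate keys.

{A}, {B, G}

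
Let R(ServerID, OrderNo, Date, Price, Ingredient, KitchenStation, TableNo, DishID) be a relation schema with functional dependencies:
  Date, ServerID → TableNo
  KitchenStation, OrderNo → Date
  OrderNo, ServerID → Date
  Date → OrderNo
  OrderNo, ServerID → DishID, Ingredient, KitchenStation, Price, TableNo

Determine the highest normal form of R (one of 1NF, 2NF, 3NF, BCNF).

3NF

Candidate keys: {Date, ServerID}, {OrderNo, ServerID}. Prime attributes: {Date, OrderNo, ServerID}.
KitchenStation, OrderNo → Date: {KitchenStation, OrderNo}⁺ = {Date, KitchenStation, OrderNo}, which is not all of the attributes, so the left side is not a superkey — BCNF is violated.
But every attribute on its right side ({Date}) is prime, and the same holds for every other non-superkey FD, so 3NF still holds.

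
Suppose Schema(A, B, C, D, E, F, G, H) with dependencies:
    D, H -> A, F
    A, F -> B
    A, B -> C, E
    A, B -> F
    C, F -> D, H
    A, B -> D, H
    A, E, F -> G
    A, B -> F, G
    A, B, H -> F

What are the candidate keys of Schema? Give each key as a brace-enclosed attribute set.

{A, B}, {A, F}, {C, F}, {D, H}

{A, B} is a candidate key since {A, B}⁺ = {A, B, C, D, E, F, G, H} covers every attribute.
{A, F} is a candidate key since {A, F}⁺ = {A, B, C, D, E, F, G, H} covers every attribute.
{C, F} is a candidate key since {C, F}⁺ = {A, B, C, D, E, F, G, H} covers every attribute.
{D, H} is a candidate key since {D, H}⁺ = {A, B, C, D, E, F, G, H} covers every attribute.
No proper subset of any of these is a key, and no other minimal superkey exists.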